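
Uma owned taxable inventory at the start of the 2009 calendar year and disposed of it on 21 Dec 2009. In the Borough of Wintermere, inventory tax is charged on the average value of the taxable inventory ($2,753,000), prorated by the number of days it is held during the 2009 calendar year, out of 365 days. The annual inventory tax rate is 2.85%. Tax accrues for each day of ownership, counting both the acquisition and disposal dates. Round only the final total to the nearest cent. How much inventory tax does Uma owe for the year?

Days held (1 Jan – 21 Dec 2009): 355 out of 365
Tax = $2,753,000 × 2.85% × 355/365 = $76,310.8973

$76,310.90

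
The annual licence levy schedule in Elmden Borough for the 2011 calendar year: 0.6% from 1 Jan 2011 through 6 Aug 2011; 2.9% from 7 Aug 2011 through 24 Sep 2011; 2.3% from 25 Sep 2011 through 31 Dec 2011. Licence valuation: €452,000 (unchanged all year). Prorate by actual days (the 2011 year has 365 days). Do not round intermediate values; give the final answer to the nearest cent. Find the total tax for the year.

€6,170.73

1 Jan – 6 Aug 2011: 218 days at 0.6% → €452,000 × 0.6% × 218/365 = €1,619.7699
7 Aug – 24 Sep 2011: 49 days at 2.9% → €452,000 × 2.9% × 49/365 = €1,759.7041
25 Sep – 31 Dec 2011: 98 days at 2.3% → €452,000 × 2.3% × 98/365 = €2,791.2548
Total = €6,170.7288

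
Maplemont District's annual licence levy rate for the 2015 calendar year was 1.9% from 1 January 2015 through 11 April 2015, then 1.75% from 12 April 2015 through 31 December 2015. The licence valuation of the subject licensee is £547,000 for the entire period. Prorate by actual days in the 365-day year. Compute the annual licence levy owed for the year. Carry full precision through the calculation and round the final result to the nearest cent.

£9,799.54

1 January – 11 April 2015: 101 days at 1.9% → £547,000 × 1.9% × 101/365 = £2,875.8712
12 April – 31 December 2015: 264 days at 1.75% → £547,000 × 1.75% × 264/365 = £6,923.6712
Total = £9,799.5425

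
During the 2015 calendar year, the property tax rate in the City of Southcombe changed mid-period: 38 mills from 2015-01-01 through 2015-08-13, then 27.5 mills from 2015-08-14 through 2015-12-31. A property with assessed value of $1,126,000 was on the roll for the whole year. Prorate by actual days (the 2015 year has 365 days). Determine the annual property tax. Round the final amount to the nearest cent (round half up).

2015-01-01 to 2015-08-13: 225 days at 38 mills → $1,126,000 × 3.8% × 225/365 = $26,376.1644
2015-08-14 to 2015-12-31: 140 days at 27.5 mills → $1,126,000 × 2.75% × 140/365 = $11,876.9863
Total = $38,253.1507

$38,253.15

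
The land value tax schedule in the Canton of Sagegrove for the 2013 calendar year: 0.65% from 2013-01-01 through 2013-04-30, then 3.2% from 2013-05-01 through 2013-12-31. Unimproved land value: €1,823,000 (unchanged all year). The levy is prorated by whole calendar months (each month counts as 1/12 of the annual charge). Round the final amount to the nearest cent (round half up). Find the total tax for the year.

€42,840.50

2013-01-01 to 2013-04-30: 4 months at 0.65% → €1,823,000 × 0.65% × 4/12 = €3,949.8333
2013-05-01 to 2013-12-31: 8 months at 3.2% → €1,823,000 × 3.2% × 8/12 = €38,890.6667
Total = €42,840.5000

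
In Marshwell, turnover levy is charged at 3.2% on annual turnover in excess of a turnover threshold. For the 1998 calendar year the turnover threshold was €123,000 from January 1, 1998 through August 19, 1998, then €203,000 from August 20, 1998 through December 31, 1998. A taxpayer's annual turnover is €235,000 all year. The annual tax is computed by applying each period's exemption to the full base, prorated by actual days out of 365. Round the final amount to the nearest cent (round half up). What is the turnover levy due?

€2,644.16

January 1 – August 19, 1998: 231 days, exemption €123,000 → (€235,000 − €123,000) × 3.2% × 231/365 = €2,268.2301
August 20 – December 31, 1998: 134 days, exemption €203,000 → (€235,000 − €203,000) × 3.2% × 134/365 = €375.9342
Total = €2,644.1644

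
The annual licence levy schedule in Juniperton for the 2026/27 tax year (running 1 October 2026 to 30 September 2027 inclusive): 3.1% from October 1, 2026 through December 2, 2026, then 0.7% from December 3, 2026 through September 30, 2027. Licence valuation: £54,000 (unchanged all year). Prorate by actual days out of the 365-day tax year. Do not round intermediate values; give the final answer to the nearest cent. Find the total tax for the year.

October 1 – December 2, 2026: 63 days at 3.1% → £54,000 × 3.1% × 63/365 = £288.9370
December 3, 2026 – September 30, 2027: 302 days at 0.7% → £54,000 × 0.7% × 302/365 = £312.7562
Total = £601.6932

£601.69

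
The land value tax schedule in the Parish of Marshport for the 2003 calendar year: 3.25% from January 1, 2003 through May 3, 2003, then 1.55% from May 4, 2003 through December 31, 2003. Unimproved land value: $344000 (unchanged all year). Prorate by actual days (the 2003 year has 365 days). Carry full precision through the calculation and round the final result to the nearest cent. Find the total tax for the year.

January 1 – May 3, 2003: 123 days at 3.25% → $344000 × 3.25% × 123/365 = $3767.5068
May 4 – December 31, 2003: 242 days at 1.55% → $344000 × 1.55% × 242/365 = $3535.1890
Total = $7302.6959

$7302.70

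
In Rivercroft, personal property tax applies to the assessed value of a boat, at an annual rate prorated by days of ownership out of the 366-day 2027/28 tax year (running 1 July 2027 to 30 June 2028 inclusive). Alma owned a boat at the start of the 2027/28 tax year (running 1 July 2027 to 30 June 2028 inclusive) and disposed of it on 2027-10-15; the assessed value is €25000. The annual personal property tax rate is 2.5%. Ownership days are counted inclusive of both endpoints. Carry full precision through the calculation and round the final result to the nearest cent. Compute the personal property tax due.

€182.72

Days held (2027-07-01 to 2027-10-15): 107 out of 366
Tax = €25000 × 2.5% × 107/366 = €182.7186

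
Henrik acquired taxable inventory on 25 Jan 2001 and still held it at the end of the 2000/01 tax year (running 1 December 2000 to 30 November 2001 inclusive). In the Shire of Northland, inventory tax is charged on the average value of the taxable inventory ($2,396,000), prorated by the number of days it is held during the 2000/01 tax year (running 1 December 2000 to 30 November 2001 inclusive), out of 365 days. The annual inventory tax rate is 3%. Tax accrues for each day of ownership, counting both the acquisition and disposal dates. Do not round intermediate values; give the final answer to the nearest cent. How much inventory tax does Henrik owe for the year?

Days held (25 Jan – 30 Nov 2001): 310 out of 365
Tax = $2,396,000 × 3% × 310/365 = $61,048.7671

$61,048.77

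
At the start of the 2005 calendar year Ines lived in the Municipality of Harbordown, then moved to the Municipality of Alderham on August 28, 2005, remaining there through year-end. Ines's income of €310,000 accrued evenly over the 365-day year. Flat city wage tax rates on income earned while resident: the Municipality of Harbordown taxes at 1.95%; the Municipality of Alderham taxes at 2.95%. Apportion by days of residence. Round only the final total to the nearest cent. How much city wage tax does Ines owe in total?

€7,115.14

The Municipality of Harbordown, January 1 – August 27, 2005: 239 days → €310,000 × 1.95% × 239/365 = €3,958.2329
The Municipality of Alderham, August 28 – December 31, 2005: 126 days → €310,000 × 2.95% × 126/365 = €3,156.9041
Total = €7,115.1370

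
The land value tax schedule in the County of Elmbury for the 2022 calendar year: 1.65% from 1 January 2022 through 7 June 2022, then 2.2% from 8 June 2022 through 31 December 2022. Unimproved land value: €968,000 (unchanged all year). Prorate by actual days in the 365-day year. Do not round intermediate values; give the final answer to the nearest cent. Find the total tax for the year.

€18,991.36

1 January – 7 June 2022: 158 days at 1.65% → €968,000 × 1.65% × 158/365 = €6,913.9068
8 June – 31 December 2022: 207 days at 2.2% → €968,000 × 2.2% × 207/365 = €12,077.4575
Total = €18,991.3644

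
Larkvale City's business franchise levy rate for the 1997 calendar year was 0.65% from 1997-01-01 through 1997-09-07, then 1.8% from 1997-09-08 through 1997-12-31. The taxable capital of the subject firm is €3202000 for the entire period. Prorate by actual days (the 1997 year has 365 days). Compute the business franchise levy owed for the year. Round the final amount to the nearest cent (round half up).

€32414.77

1997-01-01 to 1997-09-07: 250 days at 0.65% → €3202000 × 0.65% × 250/365 = €14255.4795
1997-09-08 to 1997-12-31: 115 days at 1.8% → €3202000 × 1.8% × 115/365 = €18159.2877
Total = €32414.7671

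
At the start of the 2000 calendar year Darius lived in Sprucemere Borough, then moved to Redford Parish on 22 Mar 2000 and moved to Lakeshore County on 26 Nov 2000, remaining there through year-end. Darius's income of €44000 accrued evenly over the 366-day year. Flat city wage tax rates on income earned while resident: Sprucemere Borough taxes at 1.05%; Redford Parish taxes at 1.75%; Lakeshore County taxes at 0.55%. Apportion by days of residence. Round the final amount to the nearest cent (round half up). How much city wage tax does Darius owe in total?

€649.90

Sprucemere Borough, 1 Jan – 21 Mar 2000: 81 days → €44000 × 1.05% × 81/366 = €102.2459
Redford Parish, 22 Mar – 25 Nov 2000: 249 days → €44000 × 1.75% × 249/366 = €523.8525
Lakeshore County, 26 Nov – 31 Dec 2000: 36 days → €44000 × 0.55% × 36/366 = €23.8033
Total = €649.9016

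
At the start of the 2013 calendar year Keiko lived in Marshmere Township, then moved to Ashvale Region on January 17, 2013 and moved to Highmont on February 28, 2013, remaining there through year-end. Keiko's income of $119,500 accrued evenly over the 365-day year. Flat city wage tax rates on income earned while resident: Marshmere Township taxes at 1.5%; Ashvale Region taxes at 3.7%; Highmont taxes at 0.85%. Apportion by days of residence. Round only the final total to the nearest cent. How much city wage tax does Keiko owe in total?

Marshmere Township, January 1 – January 16, 2013: 16 days → $119,500 × 1.5% × 16/365 = $78.5753
Ashvale Region, January 17 – February 27, 2013: 42 days → $119,500 × 3.7% × 42/365 = $508.7753
Highmont, February 28 – December 31, 2013: 307 days → $119,500 × 0.85% × 307/365 = $854.3432
Total = $1,441.6938

$1,441.69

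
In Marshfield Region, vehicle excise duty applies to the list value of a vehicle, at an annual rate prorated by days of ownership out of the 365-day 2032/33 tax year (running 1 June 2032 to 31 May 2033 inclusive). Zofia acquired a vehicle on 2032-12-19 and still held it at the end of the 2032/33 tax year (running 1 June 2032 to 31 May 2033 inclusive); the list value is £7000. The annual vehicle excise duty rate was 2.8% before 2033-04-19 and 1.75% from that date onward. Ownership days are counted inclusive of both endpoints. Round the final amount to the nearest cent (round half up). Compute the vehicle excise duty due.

£79.41

2032-12-19 to 2033-04-18: 121 days at 2.8% → £7000 × 2.8% × 121/365 = £64.9753
2033-04-19 to 2033-05-31: 43 days at 1.75% → £7000 × 1.75% × 43/365 = £14.4315
Total = £79.4068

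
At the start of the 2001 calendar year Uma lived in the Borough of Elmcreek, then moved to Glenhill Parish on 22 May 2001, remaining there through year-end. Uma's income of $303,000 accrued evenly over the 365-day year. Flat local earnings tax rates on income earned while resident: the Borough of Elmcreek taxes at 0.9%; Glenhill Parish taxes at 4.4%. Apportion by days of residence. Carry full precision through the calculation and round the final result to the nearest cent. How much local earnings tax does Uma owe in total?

The Borough of Elmcreek, 1 January – 21 May 2001: 141 days → $303,000 × 0.9% × 141/365 = $1,053.4438
Glenhill Parish, 22 May – 31 December 2001: 224 days → $303,000 × 4.4% × 224/365 = $8,181.8301
Total = $9,235.2740

$9,235.27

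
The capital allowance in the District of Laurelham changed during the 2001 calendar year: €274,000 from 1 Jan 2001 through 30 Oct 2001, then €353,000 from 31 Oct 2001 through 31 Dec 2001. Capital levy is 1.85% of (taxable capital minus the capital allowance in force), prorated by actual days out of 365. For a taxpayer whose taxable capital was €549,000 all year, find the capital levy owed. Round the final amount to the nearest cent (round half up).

1 Jan – 30 Oct 2001: 303 days, exemption €274,000 → (€549,000 − €274,000) × 1.85% × 303/365 = €4,223.3219
31 Oct – 31 Dec 2001: 62 days, exemption €353,000 → (€549,000 − €353,000) × 1.85% × 62/365 = €615.9233
Total = €4,839.2452

€4,839.25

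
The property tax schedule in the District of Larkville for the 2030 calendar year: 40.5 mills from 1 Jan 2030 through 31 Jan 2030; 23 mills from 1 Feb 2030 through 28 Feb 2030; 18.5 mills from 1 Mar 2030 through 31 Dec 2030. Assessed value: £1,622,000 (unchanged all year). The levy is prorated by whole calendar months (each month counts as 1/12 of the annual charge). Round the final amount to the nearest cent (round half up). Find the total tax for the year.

1 Jan – 31 Jan 2030: 1 month at 40.5 mills → £1,622,000 × 4.05% × 1/12 = £5,474.2500
1 Feb – 28 Feb 2030: 1 month at 23 mills → £1,622,000 × 2.3% × 1/12 = £3,108.8333
1 Mar – 31 Dec 2030: 10 months at 18.5 mills → £1,622,000 × 1.85% × 10/12 = £25,005.8333
Total = £33,588.9167

£33,588.92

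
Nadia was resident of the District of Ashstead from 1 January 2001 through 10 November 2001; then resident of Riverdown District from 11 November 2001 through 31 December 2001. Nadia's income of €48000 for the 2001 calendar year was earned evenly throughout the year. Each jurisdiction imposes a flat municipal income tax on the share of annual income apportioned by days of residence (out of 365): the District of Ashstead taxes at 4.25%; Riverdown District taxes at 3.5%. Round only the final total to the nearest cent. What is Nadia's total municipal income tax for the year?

The District of Ashstead, 1 January – 10 November 2001: 314 days → €48000 × 4.25% × 314/365 = €1754.9589
Riverdown District, 11 November – 31 December 2001: 51 days → €48000 × 3.5% × 51/365 = €234.7397
Total = €1989.6986

€1989.70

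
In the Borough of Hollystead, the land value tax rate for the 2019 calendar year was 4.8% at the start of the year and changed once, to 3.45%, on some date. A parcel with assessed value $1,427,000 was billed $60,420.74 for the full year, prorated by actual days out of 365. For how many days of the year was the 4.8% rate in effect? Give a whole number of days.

Let d = days at the first rate; then 365 − d days at the second rate.
$1,427,000 × [4.8%·d + 3.45%·(365−d)] / 365 = $60,420.74
Solving gives d = 212, so the new rate took effect on 1 Aug 2019.

212 days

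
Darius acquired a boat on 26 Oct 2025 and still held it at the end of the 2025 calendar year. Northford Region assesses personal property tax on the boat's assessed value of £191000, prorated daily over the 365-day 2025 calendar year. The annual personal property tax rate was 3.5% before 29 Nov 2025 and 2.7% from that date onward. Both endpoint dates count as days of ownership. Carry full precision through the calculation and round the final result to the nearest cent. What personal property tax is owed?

£1088.96

26 Oct – 28 Nov 2025: 34 days at 3.5% → £191000 × 3.5% × 34/365 = £622.7123
29 Nov – 31 Dec 2025: 33 days at 2.7% → £191000 × 2.7% × 33/365 = £466.2493
Total = £1088.9616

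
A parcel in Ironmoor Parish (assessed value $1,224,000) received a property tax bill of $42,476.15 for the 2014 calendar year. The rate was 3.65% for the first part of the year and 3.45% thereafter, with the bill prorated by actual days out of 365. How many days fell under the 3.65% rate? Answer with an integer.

37 days

Let d = days at the first rate; then 365 − d days at the second rate.
$1,224,000 × [3.65%·d + 3.45%·(365−d)] / 365 = $42,476.15
Solving gives d = 37, so the new rate took effect on 7 February 2014.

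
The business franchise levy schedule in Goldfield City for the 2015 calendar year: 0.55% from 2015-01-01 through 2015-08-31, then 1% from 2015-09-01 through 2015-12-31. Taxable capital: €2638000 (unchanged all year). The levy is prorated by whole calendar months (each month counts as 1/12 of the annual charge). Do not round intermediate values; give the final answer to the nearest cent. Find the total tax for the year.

2015-01-01 to 2015-08-31: 8 months at 0.55% → €2638000 × 0.55% × 8/12 = €9672.6667
2015-09-01 to 2015-12-31: 4 months at 1% → €2638000 × 1% × 4/12 = €8793.3333
Total = €18466.0000

€18466.00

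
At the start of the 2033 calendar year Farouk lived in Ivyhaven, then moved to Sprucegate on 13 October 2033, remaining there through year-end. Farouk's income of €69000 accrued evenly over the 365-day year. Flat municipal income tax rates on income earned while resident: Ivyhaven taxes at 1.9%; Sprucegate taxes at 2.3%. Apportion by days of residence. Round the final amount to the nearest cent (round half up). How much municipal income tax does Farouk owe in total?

Ivyhaven, 1 January – 12 October 2033: 285 days → €69000 × 1.9% × 285/365 = €1023.6575
Sprucegate, 13 October – 31 December 2033: 80 days → €69000 × 2.3% × 80/365 = €347.8356
Total = €1371.4932

€1371.49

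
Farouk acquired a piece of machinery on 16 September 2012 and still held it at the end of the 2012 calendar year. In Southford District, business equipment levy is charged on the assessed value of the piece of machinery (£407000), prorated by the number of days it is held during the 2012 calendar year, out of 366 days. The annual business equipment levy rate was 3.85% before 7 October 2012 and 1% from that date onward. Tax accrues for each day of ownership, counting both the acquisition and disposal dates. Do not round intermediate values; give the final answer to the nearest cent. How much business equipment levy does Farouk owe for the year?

16 September – 6 October 2012: 21 days at 3.85% → £407000 × 3.85% × 21/366 = £899.0697
7 October – 31 December 2012: 86 days at 1% → £407000 × 1% × 86/366 = £956.3388
Total = £1855.4085

£1855.41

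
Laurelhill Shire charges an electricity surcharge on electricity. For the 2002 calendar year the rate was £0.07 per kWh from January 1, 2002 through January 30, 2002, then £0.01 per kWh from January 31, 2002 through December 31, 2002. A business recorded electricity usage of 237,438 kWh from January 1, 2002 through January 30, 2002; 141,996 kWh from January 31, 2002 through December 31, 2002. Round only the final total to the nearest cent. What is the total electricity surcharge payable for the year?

January 1 – January 30, 2002: 237,438 kWh at £0.07/kWh → £16620.66
January 31 – December 31, 2002: 141,996 kWh at £0.01/kWh → £1419.96

£18040.62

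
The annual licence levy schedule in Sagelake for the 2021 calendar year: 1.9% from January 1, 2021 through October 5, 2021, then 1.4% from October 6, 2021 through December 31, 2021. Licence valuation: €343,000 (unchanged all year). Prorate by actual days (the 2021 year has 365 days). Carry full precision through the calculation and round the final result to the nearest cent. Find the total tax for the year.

€6,108.22

January 1 – October 5, 2021: 278 days at 1.9% → €343,000 × 1.9% × 278/365 = €4,963.6329
October 6 – December 31, 2021: 87 days at 1.4% → €343,000 × 1.4% × 87/365 = €1,144.5863
Total = €6,108.2192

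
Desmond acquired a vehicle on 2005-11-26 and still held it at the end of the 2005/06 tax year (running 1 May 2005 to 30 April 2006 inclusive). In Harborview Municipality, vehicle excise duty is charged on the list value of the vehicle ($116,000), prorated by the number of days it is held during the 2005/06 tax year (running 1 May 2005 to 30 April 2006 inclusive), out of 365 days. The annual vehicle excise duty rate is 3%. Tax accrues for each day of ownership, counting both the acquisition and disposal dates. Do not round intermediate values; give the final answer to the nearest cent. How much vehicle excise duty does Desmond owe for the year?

Days held (2005-11-26 to 2006-04-30): 156 out of 365
Tax = $116,000 × 3% × 156/365 = $1,487.3425

$1,487.34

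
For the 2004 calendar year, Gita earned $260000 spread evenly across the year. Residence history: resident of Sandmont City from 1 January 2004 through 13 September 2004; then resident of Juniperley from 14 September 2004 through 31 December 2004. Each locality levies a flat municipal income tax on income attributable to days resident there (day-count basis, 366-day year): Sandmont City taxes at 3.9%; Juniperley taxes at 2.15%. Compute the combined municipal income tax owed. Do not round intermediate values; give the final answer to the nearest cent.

Sandmont City, 1 January – 13 September 2004: 257 days → $260000 × 3.9% × 257/366 = $7120.1639
Juniperley, 14 September – 31 December 2004: 109 days → $260000 × 2.15% × 109/366 = $1664.7814
Total = $8784.9454

$8784.95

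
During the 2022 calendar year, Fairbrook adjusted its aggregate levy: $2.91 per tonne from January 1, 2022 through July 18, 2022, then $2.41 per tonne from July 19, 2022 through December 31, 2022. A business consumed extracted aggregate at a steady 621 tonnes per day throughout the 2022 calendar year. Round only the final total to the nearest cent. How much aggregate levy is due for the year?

January 1 – July 18, 2022: 199 days × 621 tonnes/day = 123,579 tonnes at $2.91/tonne → $359,614.89
July 19 – December 31, 2022: 166 days × 621 tonnes/day = 103,086 tonnes at $2.41/tonne → $248,437.26

$608,052.15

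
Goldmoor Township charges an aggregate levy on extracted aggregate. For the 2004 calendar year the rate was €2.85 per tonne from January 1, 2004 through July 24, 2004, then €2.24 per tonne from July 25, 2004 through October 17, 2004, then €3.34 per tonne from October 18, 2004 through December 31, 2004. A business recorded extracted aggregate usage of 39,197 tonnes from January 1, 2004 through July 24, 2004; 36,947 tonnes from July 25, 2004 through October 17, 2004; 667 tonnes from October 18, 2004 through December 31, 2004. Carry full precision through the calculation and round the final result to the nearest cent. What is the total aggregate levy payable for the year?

January 1 – July 24, 2004: 39,197 tonnes at €2.85/tonne → €111,711.45
July 25 – October 17, 2004: 36,947 tonnes at €2.24/tonne → €82,761.28
October 18 – December 31, 2004: 667 tonnes at €3.34/tonne → €2,227.78

€196,700.51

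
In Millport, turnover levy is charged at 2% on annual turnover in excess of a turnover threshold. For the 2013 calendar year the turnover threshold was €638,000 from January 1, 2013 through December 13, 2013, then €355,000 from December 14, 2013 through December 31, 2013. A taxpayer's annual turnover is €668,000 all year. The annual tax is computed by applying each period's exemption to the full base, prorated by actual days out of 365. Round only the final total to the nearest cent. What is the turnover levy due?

January 1 – December 13, 2013: 347 days, exemption €638,000 → (€668,000 − €638,000) × 2% × 347/365 = €570.4110
December 14 – December 31, 2013: 18 days, exemption €355,000 → (€668,000 − €355,000) × 2% × 18/365 = €308.7123
Total = €879.1233

€879.12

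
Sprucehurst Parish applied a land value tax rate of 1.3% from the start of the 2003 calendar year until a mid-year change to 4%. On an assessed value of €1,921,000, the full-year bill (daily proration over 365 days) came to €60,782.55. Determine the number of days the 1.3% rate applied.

113 days

Let d = days at the first rate; then 365 − d days at the second rate.
€1,921,000 × [1.3%·d + 4%·(365−d)] / 365 = €60,782.55
Solving gives d = 113, so the new rate took effect on 24 Apr 2003.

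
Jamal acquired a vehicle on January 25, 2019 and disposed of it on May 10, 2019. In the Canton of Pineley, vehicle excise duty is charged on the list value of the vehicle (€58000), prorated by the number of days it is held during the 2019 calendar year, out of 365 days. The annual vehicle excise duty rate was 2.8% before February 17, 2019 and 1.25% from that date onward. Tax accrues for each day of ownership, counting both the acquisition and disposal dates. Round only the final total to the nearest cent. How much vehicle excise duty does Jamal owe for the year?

€267.20

January 25 – February 16, 2019: 23 days at 2.8% → €58000 × 2.8% × 23/365 = €102.3342
February 17 – May 10, 2019: 83 days at 1.25% → €58000 × 1.25% × 83/365 = €164.8630
Total = €267.1973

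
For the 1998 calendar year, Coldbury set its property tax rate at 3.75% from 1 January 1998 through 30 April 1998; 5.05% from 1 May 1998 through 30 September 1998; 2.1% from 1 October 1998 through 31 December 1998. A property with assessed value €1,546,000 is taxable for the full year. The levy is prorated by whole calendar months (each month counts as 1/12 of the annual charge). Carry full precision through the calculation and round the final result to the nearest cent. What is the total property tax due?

1 January – 30 April 1998: 4 months at 3.75% → €1,546,000 × 3.75% × 4/12 = €19,325.0000
1 May – 30 September 1998: 5 months at 5.05% → €1,546,000 × 5.05% × 5/12 = €32,530.4167
1 October – 31 December 1998: 3 months at 2.1% → €1,546,000 × 2.1% × 3/12 = €8,116.5000
Total = €59,971.9167

€59,971.92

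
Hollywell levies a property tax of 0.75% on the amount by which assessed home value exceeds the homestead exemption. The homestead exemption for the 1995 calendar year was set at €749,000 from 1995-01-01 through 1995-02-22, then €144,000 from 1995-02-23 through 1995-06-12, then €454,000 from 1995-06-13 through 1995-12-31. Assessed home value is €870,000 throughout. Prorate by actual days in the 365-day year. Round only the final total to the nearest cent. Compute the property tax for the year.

€3,499.42

1995-01-01 to 1995-02-22: 53 days, exemption €749,000 → (€870,000 − €749,000) × 0.75% × 53/365 = €131.7740
1995-02-23 to 1995-06-12: 110 days, exemption €144,000 → (€870,000 − €144,000) × 0.75% × 110/365 = €1,640.9589
1995-06-13 to 1995-12-31: 202 days, exemption €454,000 → (€870,000 − €454,000) × 0.75% × 202/365 = €1,726.6849
Total = €3,499.4178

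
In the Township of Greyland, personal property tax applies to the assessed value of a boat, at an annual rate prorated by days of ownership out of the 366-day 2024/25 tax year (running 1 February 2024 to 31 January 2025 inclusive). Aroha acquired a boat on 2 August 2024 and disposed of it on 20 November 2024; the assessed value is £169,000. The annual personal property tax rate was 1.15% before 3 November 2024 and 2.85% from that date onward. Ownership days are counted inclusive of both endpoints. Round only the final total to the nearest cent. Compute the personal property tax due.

£730.72

2 August – 2 November 2024: 93 days at 1.15% → £169,000 × 1.15% × 93/366 = £493.8402
3 November – 20 November 2024: 18 days at 2.85% → £169,000 × 2.85% × 18/366 = £236.8770
Total = £730.7172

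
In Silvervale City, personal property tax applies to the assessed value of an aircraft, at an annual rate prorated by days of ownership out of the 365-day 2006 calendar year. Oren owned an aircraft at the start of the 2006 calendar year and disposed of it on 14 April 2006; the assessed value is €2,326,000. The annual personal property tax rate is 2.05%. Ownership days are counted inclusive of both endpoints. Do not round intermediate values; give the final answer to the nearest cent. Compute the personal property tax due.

Days held (1 January – 14 April 2006): 104 out of 365
Tax = €2,326,000 × 2.05% × 104/365 = €13,586.3890

€13,586.39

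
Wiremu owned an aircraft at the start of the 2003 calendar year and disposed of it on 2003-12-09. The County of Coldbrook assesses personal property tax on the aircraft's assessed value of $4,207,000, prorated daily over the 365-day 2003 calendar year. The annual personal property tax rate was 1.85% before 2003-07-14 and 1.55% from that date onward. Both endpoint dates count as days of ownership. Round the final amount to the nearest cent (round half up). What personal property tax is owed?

$67,986.27

2003-01-01 to 2003-07-13: 194 days at 1.85% → $4,207,000 × 1.85% × 194/365 = $41,366.9123
2003-07-14 to 2003-12-09: 149 days at 1.55% → $4,207,000 × 1.55% × 149/365 = $26,619.3603
Total = $67,986.2726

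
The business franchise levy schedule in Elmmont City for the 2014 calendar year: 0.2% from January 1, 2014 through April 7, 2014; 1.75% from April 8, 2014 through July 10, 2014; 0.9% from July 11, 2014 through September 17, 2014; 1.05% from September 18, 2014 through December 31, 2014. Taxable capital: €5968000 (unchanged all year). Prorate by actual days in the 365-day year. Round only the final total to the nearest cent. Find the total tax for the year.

€58249.32

January 1 – April 7, 2014: 97 days at 0.2% → €5968000 × 0.2% × 97/365 = €3172.0329
April 8 – July 10, 2014: 94 days at 1.75% → €5968000 × 1.75% × 94/365 = €26896.8767
July 11 – September 17, 2014: 69 days at 0.9% → €5968000 × 0.9% × 69/365 = €10153.7753
September 18 – December 31, 2014: 105 days at 1.05% → €5968000 × 1.05% × 105/365 = €18026.6301
Total = €58249.3151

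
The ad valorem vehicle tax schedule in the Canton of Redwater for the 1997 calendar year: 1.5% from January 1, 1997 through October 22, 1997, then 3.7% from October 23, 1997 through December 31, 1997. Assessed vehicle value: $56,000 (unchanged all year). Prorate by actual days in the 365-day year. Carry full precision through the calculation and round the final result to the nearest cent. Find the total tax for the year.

January 1 – October 22, 1997: 295 days at 1.5% → $56,000 × 1.5% × 295/365 = $678.9041
October 23 – December 31, 1997: 70 days at 3.7% → $56,000 × 3.7% × 70/365 = $397.3699
Total = $1,076.2740

$1,076.27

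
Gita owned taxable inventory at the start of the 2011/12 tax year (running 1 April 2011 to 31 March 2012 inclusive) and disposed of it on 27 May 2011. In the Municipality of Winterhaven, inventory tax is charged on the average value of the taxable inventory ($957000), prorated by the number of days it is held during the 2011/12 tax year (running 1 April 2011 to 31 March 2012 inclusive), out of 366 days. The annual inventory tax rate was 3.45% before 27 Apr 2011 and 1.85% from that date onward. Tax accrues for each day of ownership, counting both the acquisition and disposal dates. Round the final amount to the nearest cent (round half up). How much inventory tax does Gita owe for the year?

1 Apr – 26 Apr 2011: 26 days at 3.45% → $957000 × 3.45% × 26/366 = $2345.4344
27 Apr – 27 May 2011: 31 days at 1.85% → $957000 × 1.85% × 31/366 = $1499.5615
Total = $3844.9959

$3845.00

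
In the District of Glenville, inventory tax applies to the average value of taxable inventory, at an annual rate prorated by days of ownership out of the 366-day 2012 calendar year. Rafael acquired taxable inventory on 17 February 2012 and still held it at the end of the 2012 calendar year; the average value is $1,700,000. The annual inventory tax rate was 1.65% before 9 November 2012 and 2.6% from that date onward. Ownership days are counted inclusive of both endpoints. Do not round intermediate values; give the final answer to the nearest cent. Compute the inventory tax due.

$26,786.61

17 February – 8 November 2012: 266 days at 1.65% → $1,700,000 × 1.65% × 266/366 = $20,386.0656
9 November – 31 December 2012: 53 days at 2.6% → $1,700,000 × 2.6% × 53/366 = $6,400.5464
Total = $26,786.6120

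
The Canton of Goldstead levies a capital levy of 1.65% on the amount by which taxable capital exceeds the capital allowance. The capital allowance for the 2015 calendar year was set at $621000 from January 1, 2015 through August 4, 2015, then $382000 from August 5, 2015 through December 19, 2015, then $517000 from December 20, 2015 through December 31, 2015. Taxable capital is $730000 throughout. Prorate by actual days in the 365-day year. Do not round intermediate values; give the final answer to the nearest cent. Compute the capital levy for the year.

$3335.08

January 1 – August 4, 2015: 216 days, exemption $621000 → ($730000 − $621000) × 1.65% × 216/365 = $1064.3178
August 5 – December 19, 2015: 137 days, exemption $382000 → ($730000 − $382000) × 1.65% × 137/365 = $2155.2164
December 20 – December 31, 2015: 12 days, exemption $517000 → ($730000 − $517000) × 1.65% × 12/365 = $115.5452
Total = $3335.0795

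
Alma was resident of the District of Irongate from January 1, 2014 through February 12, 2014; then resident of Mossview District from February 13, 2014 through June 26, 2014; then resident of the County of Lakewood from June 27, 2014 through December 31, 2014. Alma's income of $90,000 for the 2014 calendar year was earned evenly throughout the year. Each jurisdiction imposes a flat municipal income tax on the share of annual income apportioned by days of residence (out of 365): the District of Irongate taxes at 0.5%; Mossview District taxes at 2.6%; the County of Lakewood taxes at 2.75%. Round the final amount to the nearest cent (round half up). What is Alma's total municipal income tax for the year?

The District of Irongate, January 1 – February 12, 2014: 43 days → $90,000 × 0.5% × 43/365 = $53.0137
Mossview District, February 13 – June 26, 2014: 134 days → $90,000 × 2.6% × 134/365 = $859.0685
The County of Lakewood, June 27 – December 31, 2014: 188 days → $90,000 × 2.75% × 188/365 = $1,274.7945
Total = $2,186.8767

$2,186.88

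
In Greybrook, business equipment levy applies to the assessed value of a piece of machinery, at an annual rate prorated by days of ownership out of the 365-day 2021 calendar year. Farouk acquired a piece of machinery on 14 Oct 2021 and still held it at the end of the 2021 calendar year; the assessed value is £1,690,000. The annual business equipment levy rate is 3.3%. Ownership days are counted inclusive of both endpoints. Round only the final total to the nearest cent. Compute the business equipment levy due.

£12,070.77

Days held (14 Oct – 31 Dec 2021): 79 out of 365
Tax = £1,690,000 × 3.3% × 79/365 = £12,070.7671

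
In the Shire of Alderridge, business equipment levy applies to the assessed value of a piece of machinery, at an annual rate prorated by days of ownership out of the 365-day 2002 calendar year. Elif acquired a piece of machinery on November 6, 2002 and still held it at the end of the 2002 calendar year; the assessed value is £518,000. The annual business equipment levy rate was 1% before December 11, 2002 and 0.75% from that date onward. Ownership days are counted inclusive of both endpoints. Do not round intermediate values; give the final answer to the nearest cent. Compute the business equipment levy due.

£720.23

November 6 – December 10, 2002: 35 days at 1% → £518,000 × 1% × 35/365 = £496.7123
December 11 – December 31, 2002: 21 days at 0.75% → £518,000 × 0.75% × 21/365 = £223.5205
Total = £720.2329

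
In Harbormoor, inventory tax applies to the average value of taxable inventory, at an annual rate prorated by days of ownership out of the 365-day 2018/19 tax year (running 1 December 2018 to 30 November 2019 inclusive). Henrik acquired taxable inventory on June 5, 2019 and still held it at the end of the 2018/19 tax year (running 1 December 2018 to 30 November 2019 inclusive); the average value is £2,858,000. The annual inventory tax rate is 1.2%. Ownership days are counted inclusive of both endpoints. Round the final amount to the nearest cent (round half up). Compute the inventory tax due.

Days held (June 5 – November 30, 2019): 179 out of 365
Tax = £2,858,000 × 1.2% × 179/365 = £16,819.1342

£16,819.13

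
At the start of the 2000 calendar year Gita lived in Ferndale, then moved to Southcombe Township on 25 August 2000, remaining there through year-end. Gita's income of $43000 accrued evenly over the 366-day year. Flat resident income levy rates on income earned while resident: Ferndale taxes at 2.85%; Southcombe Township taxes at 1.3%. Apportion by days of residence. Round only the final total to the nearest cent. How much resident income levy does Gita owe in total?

Ferndale, 1 January – 24 August 2000: 237 days → $43000 × 2.85% × 237/366 = $793.5615
Southcombe Township, 25 August – 31 December 2000: 129 days → $43000 × 1.3% × 129/366 = $197.0246
Total = $990.5861

$990.59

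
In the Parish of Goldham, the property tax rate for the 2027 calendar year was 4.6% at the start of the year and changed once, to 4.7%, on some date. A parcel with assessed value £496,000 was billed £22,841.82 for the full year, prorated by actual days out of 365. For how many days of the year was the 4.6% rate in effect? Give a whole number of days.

346 days

Let d = days at the first rate; then 365 − d days at the second rate.
£496,000 × [4.6%·d + 4.7%·(365−d)] / 365 = £22,841.82
Solving gives d = 346, so the new rate took effect on December 13, 2027.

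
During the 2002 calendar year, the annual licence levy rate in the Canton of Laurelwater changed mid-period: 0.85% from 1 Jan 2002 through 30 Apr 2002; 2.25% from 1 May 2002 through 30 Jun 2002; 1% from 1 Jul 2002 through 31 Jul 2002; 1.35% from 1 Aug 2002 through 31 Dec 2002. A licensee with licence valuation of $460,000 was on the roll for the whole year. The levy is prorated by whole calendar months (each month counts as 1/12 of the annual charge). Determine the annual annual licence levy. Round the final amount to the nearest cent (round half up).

1 Jan – 30 Apr 2002: 4 months at 0.85% → $460,000 × 0.85% × 4/12 = $1,303.3333
1 May – 30 Jun 2002: 2 months at 2.25% → $460,000 × 2.25% × 2/12 = $1,725.0000
1 Jul – 31 Jul 2002: 1 month at 1% → $460,000 × 1% × 1/12 = $383.3333
1 Aug – 31 Dec 2002: 5 months at 1.35% → $460,000 × 1.35% × 5/12 = $2,587.5000
Total = $5,999.1667

$5,999.17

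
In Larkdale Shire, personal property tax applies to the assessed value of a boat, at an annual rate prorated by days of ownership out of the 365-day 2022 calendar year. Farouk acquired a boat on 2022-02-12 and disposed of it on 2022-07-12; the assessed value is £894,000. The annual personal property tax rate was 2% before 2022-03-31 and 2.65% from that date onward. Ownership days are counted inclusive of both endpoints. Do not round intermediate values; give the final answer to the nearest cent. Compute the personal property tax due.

2022-02-12 to 2022-03-30: 47 days at 2% → £894,000 × 2% × 47/365 = £2,302.3562
2022-03-31 to 2022-07-12: 104 days at 2.65% → £894,000 × 2.65% × 104/365 = £6,750.3123
Total = £9,052.6685

£9,052.67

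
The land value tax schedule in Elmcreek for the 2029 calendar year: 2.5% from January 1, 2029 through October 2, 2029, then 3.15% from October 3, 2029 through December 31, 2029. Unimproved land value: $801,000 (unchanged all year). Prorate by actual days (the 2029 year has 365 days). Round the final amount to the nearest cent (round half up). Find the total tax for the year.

January 1 – October 2, 2029: 275 days at 2.5% → $801,000 × 2.5% × 275/365 = $15,087.3288
October 3 – December 31, 2029: 90 days at 3.15% → $801,000 × 3.15% × 90/365 = $6,221.4658
Total = $21,308.7945

$21,308.79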